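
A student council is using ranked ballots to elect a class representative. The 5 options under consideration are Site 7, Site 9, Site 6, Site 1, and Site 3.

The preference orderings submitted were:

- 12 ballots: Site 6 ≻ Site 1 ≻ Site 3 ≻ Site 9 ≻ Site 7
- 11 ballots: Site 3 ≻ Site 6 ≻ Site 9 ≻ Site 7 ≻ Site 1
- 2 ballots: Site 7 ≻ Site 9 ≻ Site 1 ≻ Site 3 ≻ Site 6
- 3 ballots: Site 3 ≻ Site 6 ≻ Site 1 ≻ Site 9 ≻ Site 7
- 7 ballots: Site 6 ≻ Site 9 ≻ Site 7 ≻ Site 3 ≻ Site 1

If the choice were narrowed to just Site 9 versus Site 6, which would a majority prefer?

Site 6

Ballots ranking Site 9 above Site 6: 2.
Ballots ranking Site 6 above Site 9: 12+11+3+7 = 33.
Site 6 wins the head-to-head, 33–2.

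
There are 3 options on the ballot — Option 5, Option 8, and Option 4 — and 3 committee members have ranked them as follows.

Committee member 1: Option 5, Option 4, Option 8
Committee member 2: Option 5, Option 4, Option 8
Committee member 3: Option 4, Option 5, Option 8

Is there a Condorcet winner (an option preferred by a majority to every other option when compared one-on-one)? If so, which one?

Option 5

Head-to-head results (3 voters total):
Option 5 vs Option 8: Option 5 wins 3–0.
Option 5 vs Option 4: Option 5 wins 2–1.
Option 8 vs Option 4: Option 4 wins 3–0.
Option 5 beats each rival — Option 8 (3–0), Option 4 (2–1) — so Option 5 is the Condorcet winner.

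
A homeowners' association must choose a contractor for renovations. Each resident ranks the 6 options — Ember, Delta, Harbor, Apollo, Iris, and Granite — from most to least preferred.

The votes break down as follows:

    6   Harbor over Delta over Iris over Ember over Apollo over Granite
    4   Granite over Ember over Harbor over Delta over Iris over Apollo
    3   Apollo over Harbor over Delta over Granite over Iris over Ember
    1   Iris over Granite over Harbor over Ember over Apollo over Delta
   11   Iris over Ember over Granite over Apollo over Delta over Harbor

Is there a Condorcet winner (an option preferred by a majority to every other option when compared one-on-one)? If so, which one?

None — there is no Condorcet winner

Head-to-head results (25 voters total):
Ember vs Delta: Ember wins 16–9.
Ember vs Harbor: Ember wins 15–10.
Ember vs Apollo: Ember wins 22–3.
Ember vs Iris: Iris wins 21–4.
Ember vs Granite: Ember wins 17–8.
Delta vs Harbor: Harbor wins 14–11.
Delta vs Apollo: Apollo wins 15–10.
Delta vs Iris: Delta wins 13–12.
Delta vs Granite: Granite wins 16–9.
Harbor vs Apollo: Apollo wins 14–11.
Harbor vs Iris: Harbor wins 13–12.
Harbor vs Granite: Granite wins 16–9.
Apollo vs Iris: Iris wins 22–3.
Apollo vs Granite: Granite wins 16–9.
Iris vs Granite: Iris wins 18–7.
No candidate beats all others: Ember beats Delta beats Iris beats Ember, a majority cycle.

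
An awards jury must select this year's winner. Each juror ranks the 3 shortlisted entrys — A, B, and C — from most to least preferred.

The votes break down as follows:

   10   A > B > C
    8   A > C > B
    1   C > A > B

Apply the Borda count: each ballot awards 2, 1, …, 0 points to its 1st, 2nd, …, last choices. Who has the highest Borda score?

A

Borda scores:
  A: 10·2 + 8·2 + 1 = 37
  B: 10·1 + 8·0 + 0 = 10
  C: 10·0 + 8·1 + 2 = 10
A has the highest total.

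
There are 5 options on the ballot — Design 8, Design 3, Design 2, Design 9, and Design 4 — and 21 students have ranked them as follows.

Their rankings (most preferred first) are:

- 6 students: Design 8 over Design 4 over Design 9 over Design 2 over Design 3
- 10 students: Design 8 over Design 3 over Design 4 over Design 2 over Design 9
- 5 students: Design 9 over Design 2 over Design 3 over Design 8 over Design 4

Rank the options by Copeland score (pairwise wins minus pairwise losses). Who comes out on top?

Design 8

Pairwise results:
  Design 8 vs Design 3: Design 8 wins 16–5.
  Design 8 vs Design 2: Design 8 wins 16–5.
  Design 8 vs Design 9: Design 8 wins 16–5.
  Design 8 vs Design 4: Design 8 wins 21–0.
  Design 3 vs Design 2: Design 2 wins 11–10.
  Design 3 vs Design 9: Design 9 wins 11–10.
  Design 3 vs Design 4: Design 3 wins 15–6.
  Design 2 vs Design 9: Design 9 wins 11–10.
  Design 2 vs Design 4: Design 4 wins 16–5.
  Design 9 vs Design 4: Design 4 wins 16–5.
Copeland scores (wins − losses):
  Design 8: 4 − 0 = 4
  Design 3: 1 − 3 = -2
  Design 2: 1 − 3 = -2
  Design 9: 2 − 2 = 0
  Design 4: 2 − 2 = 0
Design 8 has the best Copeland score.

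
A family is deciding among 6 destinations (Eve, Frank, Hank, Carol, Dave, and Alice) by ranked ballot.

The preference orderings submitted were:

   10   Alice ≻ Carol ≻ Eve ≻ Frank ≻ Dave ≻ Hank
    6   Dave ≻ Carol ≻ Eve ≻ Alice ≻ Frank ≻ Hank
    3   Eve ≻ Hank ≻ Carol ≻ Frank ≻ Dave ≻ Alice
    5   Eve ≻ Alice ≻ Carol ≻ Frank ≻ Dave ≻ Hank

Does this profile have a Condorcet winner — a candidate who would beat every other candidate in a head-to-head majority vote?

No

Head-to-head results (24 voters total):
Eve vs Frank: Eve wins 24–0.
Eve vs Hank: Eve wins 24–0.
Eve vs Carol: Carol wins 16–8.
Eve vs Dave: Eve wins 18–6.
Eve vs Alice: Eve wins 14–10.
Frank vs Hank: Frank wins 21–3.
Frank vs Carol: Carol wins 24–0.
Frank vs Dave: Frank wins 18–6.
Frank vs Alice: Alice wins 21–3.
Hank vs Carol: Carol wins 21–3.
Hank vs Dave: Dave wins 21–3.
Hank vs Alice: Alice wins 21–3.
Carol vs Dave: Carol wins 18–6.
Carol vs Alice: Alice wins 15–9.
Dave vs Alice: Alice wins 15–9.
No candidate beats all others: Eve beats Alice beats Carol beats Eve, a majority cycle.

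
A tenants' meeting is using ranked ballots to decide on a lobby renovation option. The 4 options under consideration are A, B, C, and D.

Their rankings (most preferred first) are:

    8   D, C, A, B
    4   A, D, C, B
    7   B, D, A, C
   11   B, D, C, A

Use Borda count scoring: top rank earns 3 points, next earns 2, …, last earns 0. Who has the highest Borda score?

Borda scores:
  A: 8·1 + 4·3 + 7·1 + 11·0 = 27
  B: 8·0 + 4·0 + 7·3 + 11·3 = 54
  C: 8·2 + 4·1 + 7·0 + 11·1 = 31
  D: 8·3 + 4·2 + 7·2 + 11·2 = 68
D has the highest total.

D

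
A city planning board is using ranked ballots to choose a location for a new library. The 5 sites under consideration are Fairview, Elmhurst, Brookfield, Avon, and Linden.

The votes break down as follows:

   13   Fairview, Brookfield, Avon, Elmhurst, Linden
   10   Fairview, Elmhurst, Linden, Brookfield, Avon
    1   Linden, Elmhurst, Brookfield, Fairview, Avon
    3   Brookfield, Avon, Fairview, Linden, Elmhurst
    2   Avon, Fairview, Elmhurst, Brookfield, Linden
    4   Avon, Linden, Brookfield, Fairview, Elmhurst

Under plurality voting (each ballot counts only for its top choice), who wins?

Fairview

First-place vote totals:
  Fairview: 23
  Elmhurst: 0
  Brookfield: 3
  Avon: 6
  Linden: 1
Fairview has the most first-place votes.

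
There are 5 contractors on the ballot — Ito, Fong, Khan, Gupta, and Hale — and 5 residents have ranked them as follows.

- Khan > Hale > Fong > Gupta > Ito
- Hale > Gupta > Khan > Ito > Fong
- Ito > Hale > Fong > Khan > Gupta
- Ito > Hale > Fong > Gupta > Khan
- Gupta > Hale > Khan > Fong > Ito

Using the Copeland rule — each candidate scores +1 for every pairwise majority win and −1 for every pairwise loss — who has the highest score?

Pairwise results:
  Ito vs Fong: Ito wins 3–2.
  Ito vs Khan: Khan wins 3–2.
  Ito vs Gupta: Gupta wins 3–2.
  Ito vs Hale: Hale wins 3–2.
  Fong vs Khan: Khan wins 3–2.
  Fong vs Gupta: Fong wins 3–2.
  Fong vs Hale: Hale wins 5–0.
  Khan vs Gupta: Gupta wins 3–2.
  Khan vs Hale: Hale wins 4–1.
  Gupta vs Hale: Hale wins 4–1.
Copeland scores (wins − losses):
  Ito: 1 − 3 = -2
  Fong: 1 − 3 = -2
  Khan: 2 − 2 = 0
  Gupta: 2 − 2 = 0
  Hale: 4 − 0 = 4
Hale has the best Copeland score.

Hale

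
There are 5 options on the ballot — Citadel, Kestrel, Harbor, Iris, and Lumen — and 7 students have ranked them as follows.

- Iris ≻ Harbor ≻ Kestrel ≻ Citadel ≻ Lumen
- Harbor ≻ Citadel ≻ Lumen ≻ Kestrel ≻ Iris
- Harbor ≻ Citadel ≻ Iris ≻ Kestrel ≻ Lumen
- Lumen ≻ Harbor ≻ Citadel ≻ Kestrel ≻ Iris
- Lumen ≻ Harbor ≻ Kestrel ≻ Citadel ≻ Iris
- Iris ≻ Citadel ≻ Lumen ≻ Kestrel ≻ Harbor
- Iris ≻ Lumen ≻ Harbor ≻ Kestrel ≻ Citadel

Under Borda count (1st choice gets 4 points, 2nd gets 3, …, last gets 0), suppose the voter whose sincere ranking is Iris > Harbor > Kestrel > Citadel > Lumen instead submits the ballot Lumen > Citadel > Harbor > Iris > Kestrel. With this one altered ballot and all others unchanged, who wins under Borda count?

Lumen

Borda totals with the altered ballot: Citadel 15, Kestrel 7, Harbor 18, Iris 11, Lumen 19.
The switch changes the winner from Harbor to Lumen.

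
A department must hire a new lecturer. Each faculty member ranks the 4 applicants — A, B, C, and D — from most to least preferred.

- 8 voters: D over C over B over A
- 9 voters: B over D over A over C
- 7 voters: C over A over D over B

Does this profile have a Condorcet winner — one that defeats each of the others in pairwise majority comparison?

Yes

Head-to-head results (24 voters total):
A vs B: B wins 17–7.
A vs C: C wins 15–9.
A vs D: D wins 17–7.
B vs C: C wins 15–9.
B vs D: D wins 15–9.
C vs D: D wins 17–7.
D beats each rival — A (17–7), B (15–9), C (17–7) — so D is the Condorcet winner.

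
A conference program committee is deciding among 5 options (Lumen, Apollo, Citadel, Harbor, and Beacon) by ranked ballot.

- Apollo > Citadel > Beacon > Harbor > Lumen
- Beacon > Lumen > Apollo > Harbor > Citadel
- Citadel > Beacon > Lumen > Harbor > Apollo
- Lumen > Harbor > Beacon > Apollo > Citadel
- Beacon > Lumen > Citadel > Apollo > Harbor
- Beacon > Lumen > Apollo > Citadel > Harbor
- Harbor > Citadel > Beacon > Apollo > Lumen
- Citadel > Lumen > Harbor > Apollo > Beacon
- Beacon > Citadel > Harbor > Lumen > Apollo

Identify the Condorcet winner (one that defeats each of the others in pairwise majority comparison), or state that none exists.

Head-to-head results (9 voters total):
Lumen vs Apollo: Lumen wins 7–2.
Lumen vs Citadel: Citadel wins 5–4.
Lumen vs Harbor: Lumen wins 6–3.
Lumen vs Beacon: Beacon wins 7–2.
Apollo vs Citadel: Citadel wins 5–4.
Apollo vs Harbor: Harbor wins 5–4.
Apollo vs Beacon: Beacon wins 7–2.
Citadel vs Harbor: Citadel wins 6–3.
Citadel vs Beacon: Beacon wins 5–4.
Harbor vs Beacon: Beacon wins 6–3.
Beacon beats each rival — Lumen (7–2), Apollo (7–2), Citadel (5–4), Harbor (6–3) — so Beacon is the Condorcet winner.

Beacon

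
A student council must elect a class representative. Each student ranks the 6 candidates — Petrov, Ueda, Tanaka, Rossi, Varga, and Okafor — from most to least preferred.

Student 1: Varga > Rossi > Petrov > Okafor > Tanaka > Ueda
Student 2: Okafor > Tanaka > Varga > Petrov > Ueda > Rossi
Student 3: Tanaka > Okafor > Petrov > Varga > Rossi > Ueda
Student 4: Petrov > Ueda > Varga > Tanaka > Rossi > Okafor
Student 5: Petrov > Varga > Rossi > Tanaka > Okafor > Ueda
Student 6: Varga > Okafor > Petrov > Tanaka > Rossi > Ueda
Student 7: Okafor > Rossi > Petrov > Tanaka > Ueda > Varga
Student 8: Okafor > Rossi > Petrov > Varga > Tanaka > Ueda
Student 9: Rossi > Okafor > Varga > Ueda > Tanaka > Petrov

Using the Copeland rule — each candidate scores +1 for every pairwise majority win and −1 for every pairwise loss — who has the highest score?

Okafor

Pairwise results:
  Petrov vs Ueda: Petrov wins 8–1.
  Petrov vs Tanaka: Petrov wins 6–3.
  Petrov vs Rossi: Petrov wins 5–4.
  Petrov vs Varga: Petrov wins 5–4.
  Petrov vs Okafor: Okafor wins 6–3.
  Ueda vs Tanaka: Tanaka wins 7–2.
  Ueda vs Rossi: Rossi wins 7–2.
  Ueda vs Varga: Varga wins 7–2.
  Ueda vs Okafor: Okafor wins 8–1.
  Tanaka vs Rossi: Rossi wins 5–4.
  Tanaka vs Varga: Varga wins 6–3.
  Tanaka vs Okafor: Okafor wins 6–3.
  Rossi vs Varga: Varga wins 6–3.
  Rossi vs Okafor: Okafor wins 5–4.
  Varga vs Okafor: Okafor wins 5–4.
Copeland scores (wins − losses):
  Petrov: 4 − 1 = 3
  Ueda: 0 − 5 = -5
  Tanaka: 1 − 4 = -3
  Rossi: 2 − 3 = -1
  Varga: 3 − 2 = 1
  Okafor: 5 − 0 = 5
Okafor has the best Copeland score.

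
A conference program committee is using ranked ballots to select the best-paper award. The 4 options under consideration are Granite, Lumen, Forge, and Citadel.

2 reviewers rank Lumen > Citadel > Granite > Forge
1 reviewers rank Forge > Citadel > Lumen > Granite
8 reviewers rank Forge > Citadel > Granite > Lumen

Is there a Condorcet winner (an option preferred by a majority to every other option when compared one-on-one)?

Yes

Head-to-head results (11 voters total):
Granite vs Lumen: Granite wins 8–3.
Granite vs Forge: Forge wins 9–2.
Granite vs Citadel: Citadel wins 11–0.
Lumen vs Forge: Forge wins 9–2.
Lumen vs Citadel: Citadel wins 9–2.
Forge vs Citadel: Forge wins 9–2.
Forge beats each rival — Granite (9–2), Lumen (9–2), Citadel (9–2) — so Forge is the Condorcet winner.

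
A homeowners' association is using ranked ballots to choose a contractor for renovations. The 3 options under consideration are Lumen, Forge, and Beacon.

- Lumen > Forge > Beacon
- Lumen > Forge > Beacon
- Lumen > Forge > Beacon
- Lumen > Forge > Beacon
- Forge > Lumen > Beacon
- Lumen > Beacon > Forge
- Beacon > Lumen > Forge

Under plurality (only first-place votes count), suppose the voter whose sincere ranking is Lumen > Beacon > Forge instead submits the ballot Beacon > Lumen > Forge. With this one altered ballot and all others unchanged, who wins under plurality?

Lumen

First-place totals with the altered ballot: Lumen 4, Forge 1, Beacon 2.
The winner is unchanged: still Lumen.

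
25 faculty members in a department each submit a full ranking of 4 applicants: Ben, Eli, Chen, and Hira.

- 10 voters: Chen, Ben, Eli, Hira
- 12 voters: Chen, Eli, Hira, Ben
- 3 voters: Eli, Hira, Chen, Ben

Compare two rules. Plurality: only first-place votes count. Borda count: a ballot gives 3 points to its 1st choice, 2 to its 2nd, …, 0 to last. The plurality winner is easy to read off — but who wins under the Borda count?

Plurality first-place counts: Ben 0, Eli 3, Chen 22, Hira 0 → Chen.
Borda totals: Ben 20, Eli 43, Chen 69, Hira 18 → Chen.

Chen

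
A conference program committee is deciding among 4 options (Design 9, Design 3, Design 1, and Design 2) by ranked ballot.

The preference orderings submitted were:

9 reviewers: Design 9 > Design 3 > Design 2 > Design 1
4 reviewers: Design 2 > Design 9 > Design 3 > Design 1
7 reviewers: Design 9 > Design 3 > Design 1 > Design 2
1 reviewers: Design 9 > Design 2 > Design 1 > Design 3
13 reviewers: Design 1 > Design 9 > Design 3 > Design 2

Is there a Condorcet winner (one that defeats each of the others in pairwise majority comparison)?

Yes

Head-to-head results (34 voters total):
Design 9 vs Design 3: Design 9 wins 34–0.
Design 9 vs Design 1: Design 9 wins 21–13.
Design 9 vs Design 2: Design 9 wins 30–4.
Design 3 vs Design 1: Design 3 wins 20–14.
Design 3 vs Design 2: Design 3 wins 29–5.
Design 1 vs Design 2: Design 1 wins 20–14.
Design 9 beats each rival — Design 3 (34–0), Design 1 (21–13), Design 2 (30–4) — so Design 9 is the Condorcet winner.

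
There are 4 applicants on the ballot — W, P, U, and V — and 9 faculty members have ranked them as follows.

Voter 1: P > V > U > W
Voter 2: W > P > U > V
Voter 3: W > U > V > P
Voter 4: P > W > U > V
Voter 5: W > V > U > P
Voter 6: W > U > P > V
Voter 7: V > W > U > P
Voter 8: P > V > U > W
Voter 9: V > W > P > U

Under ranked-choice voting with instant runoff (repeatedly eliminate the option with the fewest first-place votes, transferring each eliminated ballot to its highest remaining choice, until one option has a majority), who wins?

Round 1: W 4, P 3, V 2, U 0. U has the fewest and is eliminated.
Round 2: W 4, P 3, V 2. V has the fewest and is eliminated.
Round 3: W 6, P 3. W has a majority.

W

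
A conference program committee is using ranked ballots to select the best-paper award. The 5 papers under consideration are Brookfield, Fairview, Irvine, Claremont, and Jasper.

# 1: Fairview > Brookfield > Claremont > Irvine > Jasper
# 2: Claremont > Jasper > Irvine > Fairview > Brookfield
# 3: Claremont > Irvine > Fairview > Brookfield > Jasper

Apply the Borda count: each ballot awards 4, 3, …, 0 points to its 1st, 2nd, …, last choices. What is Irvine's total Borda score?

6

Borda scores:
  Brookfield: 3 + 0 + 1 = 4
  Fairview: 4 + 1 + 2 = 7
  Irvine: 1 + 2 + 3 = 6
  Claremont: 2 + 4 + 4 = 10
  Jasper: 0 + 3 + 0 = 3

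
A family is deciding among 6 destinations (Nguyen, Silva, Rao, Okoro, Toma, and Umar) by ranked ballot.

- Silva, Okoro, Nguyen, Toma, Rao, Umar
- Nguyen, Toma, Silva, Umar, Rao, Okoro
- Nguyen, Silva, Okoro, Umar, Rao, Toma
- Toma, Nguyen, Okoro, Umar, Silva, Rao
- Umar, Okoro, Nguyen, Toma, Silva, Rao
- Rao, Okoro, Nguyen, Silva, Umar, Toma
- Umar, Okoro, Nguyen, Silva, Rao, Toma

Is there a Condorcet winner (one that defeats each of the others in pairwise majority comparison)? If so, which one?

Okoro

Head-to-head results (7 voters total):
Nguyen vs Silva: Nguyen wins 6–1.
Nguyen vs Rao: Nguyen wins 6–1.
Nguyen vs Okoro: Okoro wins 4–3.
Nguyen vs Toma: Nguyen wins 6–1.
Nguyen vs Umar: Nguyen wins 5–2.
Silva vs Rao: Silva wins 6–1.
Silva vs Okoro: Okoro wins 4–3.
Silva vs Toma: Silva wins 4–3.
Silva vs Umar: Silva wins 4–3.
Rao vs Okoro: Okoro wins 5–2.
Rao vs Toma: Toma wins 4–3.
Rao vs Umar: Umar wins 5–2.
Okoro vs Toma: Okoro wins 5–2.
Okoro vs Umar: Okoro wins 4–3.
Toma vs Umar: Umar wins 4–3.
Okoro beats each rival — Nguyen (4–3), Silva (4–3), Rao (5–2), Toma (5–2), Umar (4–3) — so Okoro is the Condorcet winner.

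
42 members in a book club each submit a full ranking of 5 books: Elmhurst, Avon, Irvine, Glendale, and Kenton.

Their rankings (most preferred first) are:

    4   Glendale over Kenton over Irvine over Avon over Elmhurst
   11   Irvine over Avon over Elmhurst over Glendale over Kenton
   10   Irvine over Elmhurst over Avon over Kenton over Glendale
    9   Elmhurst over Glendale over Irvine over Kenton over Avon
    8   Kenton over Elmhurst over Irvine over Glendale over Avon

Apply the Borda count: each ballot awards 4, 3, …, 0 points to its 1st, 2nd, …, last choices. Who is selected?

Irvine

Borda scores:
  Elmhurst: 4·0 + 11·2 + 10·3 + 9·4 + 8·3 = 112
  Avon: 4·1 + 11·3 + 10·2 + 9·0 + 8·0 = 57
  Irvine: 4·2 + 11·4 + 10·4 + 9·2 + 8·2 = 126
  Glendale: 4·4 + 11·1 + 10·0 + 9·3 + 8·1 = 62
  Kenton: 4·3 + 11·0 + 10·1 + 9·1 + 8·4 = 63
Irvine has the highest total.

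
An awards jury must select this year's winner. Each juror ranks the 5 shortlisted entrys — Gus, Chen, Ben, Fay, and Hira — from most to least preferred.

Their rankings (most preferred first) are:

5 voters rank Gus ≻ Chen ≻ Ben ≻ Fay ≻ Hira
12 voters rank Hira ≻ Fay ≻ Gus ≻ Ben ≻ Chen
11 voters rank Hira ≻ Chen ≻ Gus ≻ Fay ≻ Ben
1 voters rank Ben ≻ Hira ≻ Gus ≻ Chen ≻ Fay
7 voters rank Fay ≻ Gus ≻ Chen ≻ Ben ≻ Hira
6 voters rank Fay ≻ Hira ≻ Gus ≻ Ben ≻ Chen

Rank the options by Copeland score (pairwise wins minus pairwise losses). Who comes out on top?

Hira

Pairwise results:
  Gus vs Chen: Gus wins 31–11.
  Gus vs Ben: Gus wins 41–1.
  Gus vs Fay: Fay wins 25–17.
  Gus vs Hira: Hira wins 30–12.
  Chen vs Ben: Chen wins 23–19.
  Chen vs Fay: Fay wins 25–17.
  Chen vs Hira: Hira wins 30–12.
  Ben vs Fay: Fay wins 36–6.
  Ben vs Hira: Hira wins 29–13.
  Fay vs Hira: Hira wins 24–18.
Copeland scores (wins − losses):
  Gus: 2 − 2 = 0
  Chen: 1 − 3 = -2
  Ben: 0 − 4 = -4
  Fay: 3 − 1 = 2
  Hira: 4 − 0 = 4
Hira has the best Copeland score.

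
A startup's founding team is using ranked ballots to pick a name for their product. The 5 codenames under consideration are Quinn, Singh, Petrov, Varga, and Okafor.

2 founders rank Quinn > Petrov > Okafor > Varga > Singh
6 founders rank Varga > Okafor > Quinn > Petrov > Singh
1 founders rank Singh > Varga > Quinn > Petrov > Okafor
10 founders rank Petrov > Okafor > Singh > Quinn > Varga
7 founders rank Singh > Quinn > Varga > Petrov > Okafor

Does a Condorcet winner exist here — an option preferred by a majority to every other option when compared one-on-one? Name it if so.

There is no Condorcet winner

Head-to-head results (26 voters total):
Quinn vs Singh: Singh wins 18–8.
Quinn vs Petrov: Quinn wins 16–10.
Quinn vs Varga: Quinn wins 19–7.
Quinn vs Okafor: Okafor wins 16–10.
Singh vs Petrov: Petrov wins 18–8.
Singh vs Varga: Singh wins 18–8.
Singh vs Okafor: Okafor wins 18–8.
Petrov vs Varga: Varga wins 14–12.
Petrov vs Okafor: Petrov wins 20–6.
Varga vs Okafor: Varga wins 14–12.
No candidate beats all others: Quinn beats Petrov beats Singh beats Quinn, a majority cycle.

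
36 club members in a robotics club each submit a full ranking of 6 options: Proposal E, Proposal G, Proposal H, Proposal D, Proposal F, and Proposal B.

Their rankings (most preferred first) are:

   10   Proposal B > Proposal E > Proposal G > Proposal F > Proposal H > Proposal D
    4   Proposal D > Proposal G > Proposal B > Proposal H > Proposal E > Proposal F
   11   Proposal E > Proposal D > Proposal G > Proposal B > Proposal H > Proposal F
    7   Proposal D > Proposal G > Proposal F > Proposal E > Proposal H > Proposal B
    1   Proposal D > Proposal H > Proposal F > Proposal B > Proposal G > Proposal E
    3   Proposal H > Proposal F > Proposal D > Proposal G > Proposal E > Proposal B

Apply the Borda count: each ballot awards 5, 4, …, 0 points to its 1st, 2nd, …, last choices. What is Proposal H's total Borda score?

55

Borda scores:
  Proposal E: 10·4 + 4·1 + 11·5 + 7·2 + 0 + 3·1 = 116
  Proposal G: 10·3 + 4·4 + 11·3 + 7·4 + 1 + 3·2 = 114
  Proposal H: 10·1 + 4·2 + 11·1 + 7·1 + 4 + 3·5 = 55
  Proposal D: 10·0 + 4·5 + 11·4 + 7·5 + 5 + 3·3 = 113
  Proposal F: 10·2 + 4·0 + 11·0 + 7·3 + 3 + 3·4 = 56
  Proposal B: 10·5 + 4·3 + 11·2 + 7·0 + 2 + 3·0 = 86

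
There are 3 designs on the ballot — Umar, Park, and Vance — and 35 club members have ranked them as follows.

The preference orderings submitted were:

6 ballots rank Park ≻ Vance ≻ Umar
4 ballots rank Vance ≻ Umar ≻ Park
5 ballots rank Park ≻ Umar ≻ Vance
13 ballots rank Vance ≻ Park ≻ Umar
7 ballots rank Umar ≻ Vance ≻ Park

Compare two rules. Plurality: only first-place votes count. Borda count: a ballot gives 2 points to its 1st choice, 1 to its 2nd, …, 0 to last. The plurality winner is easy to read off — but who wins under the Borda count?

Vance

Plurality first-place counts: Umar 7, Park 11, Vance 17 → Vance.
Borda totals: Umar 23, Park 35, Vance 47 → Vance.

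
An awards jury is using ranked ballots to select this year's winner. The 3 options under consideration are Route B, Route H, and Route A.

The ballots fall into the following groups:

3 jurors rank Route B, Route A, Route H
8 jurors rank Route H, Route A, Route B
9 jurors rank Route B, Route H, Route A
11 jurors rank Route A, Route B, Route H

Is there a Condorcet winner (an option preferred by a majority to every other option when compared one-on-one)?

Head-to-head results (31 voters total):
Route B vs Route H: Route B wins 23–8.
Route B vs Route A: Route A wins 19–12.
Route H vs Route A: Route H wins 17–14.
No candidate beats all others: Route B beats Route H beats Route A beats Route B, a majority cycle.

No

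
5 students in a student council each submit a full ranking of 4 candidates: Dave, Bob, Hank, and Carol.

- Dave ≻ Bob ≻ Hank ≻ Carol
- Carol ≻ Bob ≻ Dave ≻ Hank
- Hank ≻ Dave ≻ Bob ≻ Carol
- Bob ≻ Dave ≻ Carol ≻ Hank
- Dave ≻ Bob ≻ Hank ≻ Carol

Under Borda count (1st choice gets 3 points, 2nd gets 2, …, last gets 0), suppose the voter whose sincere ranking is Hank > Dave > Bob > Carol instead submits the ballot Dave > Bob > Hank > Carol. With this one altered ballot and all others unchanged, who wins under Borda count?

Borda totals with the altered ballot: Dave 12, Bob 11, Hank 3, Carol 4.
The winner is unchanged: still Dave.

Dave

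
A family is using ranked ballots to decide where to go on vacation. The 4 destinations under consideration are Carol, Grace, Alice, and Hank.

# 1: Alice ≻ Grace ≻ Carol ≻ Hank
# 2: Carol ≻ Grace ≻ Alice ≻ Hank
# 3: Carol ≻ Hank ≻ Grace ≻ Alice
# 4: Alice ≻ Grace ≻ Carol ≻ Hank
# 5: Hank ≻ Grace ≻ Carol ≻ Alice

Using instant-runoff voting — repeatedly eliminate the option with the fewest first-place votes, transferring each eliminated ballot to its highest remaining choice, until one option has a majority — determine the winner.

Carol

Round 1: Carol 2, Alice 2, Hank 1, Grace 0. Grace has the fewest and is eliminated.
Round 2: Carol 2, Alice 2, Hank 1. Hank has the fewest and is eliminated.
Round 3: Carol 3, Alice 2. Carol has a majority.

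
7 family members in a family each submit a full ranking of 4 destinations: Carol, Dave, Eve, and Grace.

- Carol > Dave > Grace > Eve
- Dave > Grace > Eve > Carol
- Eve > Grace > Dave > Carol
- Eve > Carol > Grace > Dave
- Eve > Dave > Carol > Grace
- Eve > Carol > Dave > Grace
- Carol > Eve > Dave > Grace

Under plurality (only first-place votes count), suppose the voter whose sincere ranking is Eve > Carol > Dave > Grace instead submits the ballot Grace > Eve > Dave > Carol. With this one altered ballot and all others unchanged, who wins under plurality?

Eve

First-place totals with the altered ballot: Carol 2, Dave 1, Eve 3, Grace 1.
The winner is unchanged: still Eve.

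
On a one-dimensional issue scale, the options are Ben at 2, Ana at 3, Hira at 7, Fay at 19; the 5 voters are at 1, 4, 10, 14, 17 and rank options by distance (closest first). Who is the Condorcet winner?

With single-peaked preferences on a line, the Condorcet winner is the candidate closest to the median voter.
The median voter (position 10) is closest to Hira at 7.
Check: Hira vs Ben — voters closer to Hira: 3 of 5.

Hira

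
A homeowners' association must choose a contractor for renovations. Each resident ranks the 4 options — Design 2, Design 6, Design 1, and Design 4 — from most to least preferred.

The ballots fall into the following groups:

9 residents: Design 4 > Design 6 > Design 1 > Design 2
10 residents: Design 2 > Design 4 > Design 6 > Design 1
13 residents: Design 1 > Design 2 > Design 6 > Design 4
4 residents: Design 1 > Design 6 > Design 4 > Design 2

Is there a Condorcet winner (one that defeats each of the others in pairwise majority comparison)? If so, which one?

There is no Condorcet winner

Head-to-head results (36 voters total):
Design 2 vs Design 6: Design 2 wins 23–13.
Design 2 vs Design 1: Design 1 wins 26–10.
Design 2 vs Design 4: Design 2 wins 23–13.
Design 6 vs Design 1: Design 6 wins 19–17.
Design 6 vs Design 4: Design 4 wins 19–17.
Design 1 vs Design 4: Design 4 wins 19–17.
No candidate beats all others: Design 2 beats Design 6 beats Design 1 beats Design 2, a majority cycle.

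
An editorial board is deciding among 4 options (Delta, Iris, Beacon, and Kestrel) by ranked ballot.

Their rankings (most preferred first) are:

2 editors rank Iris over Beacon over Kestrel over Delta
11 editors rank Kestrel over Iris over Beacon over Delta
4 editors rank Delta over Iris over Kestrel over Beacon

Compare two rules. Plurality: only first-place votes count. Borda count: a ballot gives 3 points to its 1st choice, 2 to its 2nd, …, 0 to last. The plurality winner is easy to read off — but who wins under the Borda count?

Plurality first-place counts: Delta 4, Iris 2, Beacon 0, Kestrel 11 → Kestrel.
Borda totals: Delta 12, Iris 36, Beacon 15, Kestrel 39 → Kestrel.

Kestrel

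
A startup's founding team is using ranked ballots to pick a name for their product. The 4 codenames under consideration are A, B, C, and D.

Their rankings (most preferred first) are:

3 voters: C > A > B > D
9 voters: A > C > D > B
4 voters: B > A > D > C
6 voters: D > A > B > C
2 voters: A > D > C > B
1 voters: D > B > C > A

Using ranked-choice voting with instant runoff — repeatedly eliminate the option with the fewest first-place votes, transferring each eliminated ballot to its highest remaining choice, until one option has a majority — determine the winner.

A

Round 1: A 11, D 7, B 4, C 3. C has the fewest and is eliminated.
Round 2: A 14, D 7, B 4. A has a majority.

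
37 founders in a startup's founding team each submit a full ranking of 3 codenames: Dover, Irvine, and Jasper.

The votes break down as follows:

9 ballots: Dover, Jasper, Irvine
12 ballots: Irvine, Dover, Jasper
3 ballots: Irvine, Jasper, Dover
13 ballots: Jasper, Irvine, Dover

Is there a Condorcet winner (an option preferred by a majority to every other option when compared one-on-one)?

Head-to-head results (37 voters total):
Dover vs Irvine: Irvine wins 28–9.
Dover vs Jasper: Dover wins 21–16.
Irvine vs Jasper: Jasper wins 22–15.
No candidate beats all others: Dover beats Jasper beats Irvine beats Dover, a majority cycle.

No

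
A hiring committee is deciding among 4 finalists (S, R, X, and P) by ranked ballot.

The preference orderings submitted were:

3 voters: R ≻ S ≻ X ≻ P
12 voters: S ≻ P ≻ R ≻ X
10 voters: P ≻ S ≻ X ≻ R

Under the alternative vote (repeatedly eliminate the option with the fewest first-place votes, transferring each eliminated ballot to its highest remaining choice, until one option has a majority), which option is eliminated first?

Round 1: S 12, P 10, R 3, X 0. X has the fewest and is eliminated.
Round 2: S 12, P 10, R 3. R has the fewest and is eliminated.
Round 3: S 15, P 10. S has a majority.

X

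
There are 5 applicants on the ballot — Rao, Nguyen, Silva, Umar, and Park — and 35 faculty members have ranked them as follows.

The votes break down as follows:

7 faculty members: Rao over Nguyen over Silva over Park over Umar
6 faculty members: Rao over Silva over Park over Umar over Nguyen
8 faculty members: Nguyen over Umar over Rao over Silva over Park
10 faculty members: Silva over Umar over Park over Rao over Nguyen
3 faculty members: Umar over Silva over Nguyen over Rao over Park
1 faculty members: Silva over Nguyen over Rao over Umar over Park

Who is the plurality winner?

First-place vote totals:
  Rao: 13
  Nguyen: 8
  Silva: 11
  Umar: 3
  Park: 0
Rao has the most first-place votes.

Rao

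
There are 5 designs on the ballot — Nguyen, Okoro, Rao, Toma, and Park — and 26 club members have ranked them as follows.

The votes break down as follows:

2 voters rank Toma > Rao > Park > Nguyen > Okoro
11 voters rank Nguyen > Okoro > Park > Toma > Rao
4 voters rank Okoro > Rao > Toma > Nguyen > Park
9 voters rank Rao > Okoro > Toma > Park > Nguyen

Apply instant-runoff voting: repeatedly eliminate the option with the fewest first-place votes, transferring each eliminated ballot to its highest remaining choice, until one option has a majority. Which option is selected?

Rao

Round 1: Nguyen 11, Rao 9, Okoro 4, Toma 2, Park 0. Park has the fewest and is eliminated.
Round 2: Nguyen 11, Rao 9, Okoro 4, Toma 2. Toma has the fewest and is eliminated.
Round 3: Nguyen 11, Rao 11, Okoro 4. Okoro has the fewest and is eliminated.
Round 4: Rao 15, Nguyen 11. Rao has a majority.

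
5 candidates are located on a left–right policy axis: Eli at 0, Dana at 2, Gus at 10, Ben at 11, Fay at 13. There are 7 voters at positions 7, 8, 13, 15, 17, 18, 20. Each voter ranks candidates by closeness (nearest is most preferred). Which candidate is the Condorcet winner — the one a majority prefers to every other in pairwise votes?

With single-peaked preferences on a line, the Condorcet winner is the candidate closest to the median voter.
The median voter (position 15) is closest to Fay at 13.
Check: Fay vs Gus — voters closer to Fay: 5 of 7.

Fay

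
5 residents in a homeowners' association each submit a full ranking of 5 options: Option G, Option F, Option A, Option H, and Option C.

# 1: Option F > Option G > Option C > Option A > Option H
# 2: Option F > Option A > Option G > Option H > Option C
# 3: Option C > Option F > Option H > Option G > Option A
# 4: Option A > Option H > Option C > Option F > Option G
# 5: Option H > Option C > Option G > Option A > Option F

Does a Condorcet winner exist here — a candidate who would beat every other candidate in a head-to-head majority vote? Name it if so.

Head-to-head results (5 voters total):
Option G vs Option F: Option F wins 4–1.
Option G vs Option A: Option G wins 3–2.
Option G vs Option H: Option H wins 3–2.
Option G vs Option C: Option C wins 3–2.
Option F vs Option A: Option F wins 3–2.
Option F vs Option H: Option F wins 3–2.
Option F vs Option C: Option C wins 3–2.
Option A vs Option H: Option A wins 3–2.
Option A vs Option C: Option C wins 3–2.
Option H vs Option C: Option H wins 3–2.
No candidate beats all others: Option G beats Option A beats Option H beats Option G, a majority cycle.

There is no Condorcet winner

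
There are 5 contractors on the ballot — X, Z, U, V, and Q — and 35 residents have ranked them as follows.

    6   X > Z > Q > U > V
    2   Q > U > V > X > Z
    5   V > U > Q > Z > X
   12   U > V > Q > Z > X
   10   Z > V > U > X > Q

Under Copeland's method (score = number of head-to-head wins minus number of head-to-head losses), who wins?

U

Pairwise results:
  X vs Z: Z wins 27–8.
  X vs U: U wins 29–6.
  X vs V: V wins 29–6.
  X vs Q: Q wins 19–16.
  Z vs U: U wins 19–16.
  Z vs V: V wins 19–16.
  Z vs Q: Q wins 19–16.
  U vs V: U wins 20–15.
  U vs Q: U wins 27–8.
  V vs Q: V wins 27–8.
Copeland scores (wins − losses):
  X: 0 − 4 = -4
  Z: 1 − 3 = -2
  U: 4 − 0 = 4
  V: 3 − 1 = 2
  Q: 2 − 2 = 0
U has the best Copeland score.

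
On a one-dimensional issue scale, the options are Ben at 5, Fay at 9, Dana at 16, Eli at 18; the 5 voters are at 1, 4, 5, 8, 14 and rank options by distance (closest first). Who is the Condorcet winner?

With single-peaked preferences on a line, the Condorcet winner is the candidate closest to the median voter.
The median voter (position 5) is closest to Ben at 5.
Check: Ben vs Eli — voters closer to Ben: 4 of 5.

Ben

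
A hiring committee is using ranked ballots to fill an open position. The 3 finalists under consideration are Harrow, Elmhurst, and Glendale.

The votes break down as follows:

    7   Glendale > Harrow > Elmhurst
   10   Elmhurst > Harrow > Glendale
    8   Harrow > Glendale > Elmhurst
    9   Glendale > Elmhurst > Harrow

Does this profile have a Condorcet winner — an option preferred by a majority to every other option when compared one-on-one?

Head-to-head results (34 voters total):
Harrow vs Elmhurst: Elmhurst wins 19–15.
Harrow vs Glendale: Harrow wins 18–16.
Elmhurst vs Glendale: Glendale wins 24–10.
No candidate beats all others: Harrow beats Glendale beats Elmhurst beats Harrow, a majority cycle.

No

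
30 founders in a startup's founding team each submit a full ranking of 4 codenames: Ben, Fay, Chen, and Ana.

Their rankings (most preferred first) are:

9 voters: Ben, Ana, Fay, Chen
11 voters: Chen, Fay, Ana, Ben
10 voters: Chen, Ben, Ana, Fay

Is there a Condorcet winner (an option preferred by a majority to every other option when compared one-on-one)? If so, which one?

Head-to-head results (30 voters total):
Ben vs Fay: Ben wins 19–11.
Ben vs Chen: Chen wins 21–9.
Ben vs Ana: Ben wins 19–11.
Fay vs Chen: Chen wins 21–9.
Fay vs Ana: Ana wins 19–11.
Chen vs Ana: Chen wins 21–9.
Chen beats each rival — Ben (21–9), Fay (21–9), Ana (21–9) — so Chen is the Condorcet winner.

Chen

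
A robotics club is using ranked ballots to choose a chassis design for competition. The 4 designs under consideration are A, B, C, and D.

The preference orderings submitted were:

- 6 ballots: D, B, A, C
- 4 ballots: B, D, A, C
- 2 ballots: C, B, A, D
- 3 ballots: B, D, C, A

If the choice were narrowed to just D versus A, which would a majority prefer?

D

Ballots ranking D above A: 6+4+3 = 13.
Ballots ranking A above D: 2.
D wins the head-to-head, 13–2.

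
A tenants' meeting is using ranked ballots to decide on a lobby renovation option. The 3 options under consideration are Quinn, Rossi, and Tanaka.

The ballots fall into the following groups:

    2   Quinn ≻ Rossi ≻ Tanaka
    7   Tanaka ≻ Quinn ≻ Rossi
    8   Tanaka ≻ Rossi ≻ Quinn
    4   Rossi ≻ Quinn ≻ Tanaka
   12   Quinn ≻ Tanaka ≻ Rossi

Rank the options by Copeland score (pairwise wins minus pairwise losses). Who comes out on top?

Pairwise results:
  Quinn vs Rossi: Quinn wins 21–12.
  Quinn vs Tanaka: Quinn wins 18–15.
  Rossi vs Tanaka: Tanaka wins 27–6.
Copeland scores (wins − losses):
  Quinn: 2 − 0 = 2
  Rossi: 0 − 2 = -2
  Tanaka: 1 − 1 = 0
Quinn has the best Copeland score.

Quinn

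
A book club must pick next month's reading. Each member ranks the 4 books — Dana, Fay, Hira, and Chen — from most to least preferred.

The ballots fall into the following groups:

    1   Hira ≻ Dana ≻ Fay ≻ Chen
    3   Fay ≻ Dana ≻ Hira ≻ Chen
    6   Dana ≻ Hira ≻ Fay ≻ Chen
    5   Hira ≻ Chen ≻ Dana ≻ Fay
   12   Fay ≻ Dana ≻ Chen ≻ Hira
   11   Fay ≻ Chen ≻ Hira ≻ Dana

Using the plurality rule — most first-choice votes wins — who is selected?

Fay

First-place vote totals:
  Dana: 6
  Fay: 26
  Hira: 6
  Chen: 0
Fay has the most first-place votes.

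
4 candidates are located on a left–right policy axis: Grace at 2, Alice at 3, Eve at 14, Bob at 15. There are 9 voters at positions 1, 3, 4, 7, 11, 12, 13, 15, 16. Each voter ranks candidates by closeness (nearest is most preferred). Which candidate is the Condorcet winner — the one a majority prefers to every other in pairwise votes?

With single-peaked preferences on a line, the Condorcet winner is the candidate closest to the median voter.
The median voter (position 11) is closest to Eve at 14.
Check: Eve vs Grace — voters closer to Eve: 5 of 9.

Eve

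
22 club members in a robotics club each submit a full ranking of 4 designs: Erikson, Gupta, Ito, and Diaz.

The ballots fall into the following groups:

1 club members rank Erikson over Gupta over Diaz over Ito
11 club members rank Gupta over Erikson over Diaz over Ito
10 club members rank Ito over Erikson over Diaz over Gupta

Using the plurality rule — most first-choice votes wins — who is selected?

First-place vote totals:
  Erikson: 1
  Gupta: 11
  Ito: 10
  Diaz: 0
Gupta has the most first-place votes.

Gupta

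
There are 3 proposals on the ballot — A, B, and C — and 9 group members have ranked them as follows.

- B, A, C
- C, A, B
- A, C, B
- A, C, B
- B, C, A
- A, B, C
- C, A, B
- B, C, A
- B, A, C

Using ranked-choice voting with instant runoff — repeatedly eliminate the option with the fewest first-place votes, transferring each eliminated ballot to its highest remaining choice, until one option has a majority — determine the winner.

A

Round 1: B 4, A 3, C 2. C has the fewest and is eliminated.
Round 2: A 5, B 4. A has a majority.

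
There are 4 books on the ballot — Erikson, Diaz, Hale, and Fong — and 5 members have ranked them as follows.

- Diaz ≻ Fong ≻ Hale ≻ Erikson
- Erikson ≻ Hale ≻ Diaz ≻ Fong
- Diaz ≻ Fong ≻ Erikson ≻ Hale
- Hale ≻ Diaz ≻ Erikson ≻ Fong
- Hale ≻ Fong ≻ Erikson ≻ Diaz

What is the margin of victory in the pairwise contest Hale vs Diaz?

1

Ballots ranking Hale above Diaz: 3.
Ballots ranking Diaz above Hale: 2.
Hale wins 3–2, a margin of 1.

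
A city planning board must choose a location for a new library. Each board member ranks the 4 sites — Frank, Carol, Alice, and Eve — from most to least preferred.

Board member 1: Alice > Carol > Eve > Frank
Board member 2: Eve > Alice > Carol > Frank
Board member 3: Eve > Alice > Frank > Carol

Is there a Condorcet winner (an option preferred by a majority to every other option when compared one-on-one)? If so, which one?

Eve

Head-to-head results (3 voters total):
Frank vs Carol: Carol wins 2–1.
Frank vs Alice: Alice wins 3–0.
Frank vs Eve: Eve wins 3–0.
Carol vs Alice: Alice wins 3–0.
Carol vs Eve: Eve wins 2–1.
Alice vs Eve: Eve wins 2–1.
Eve beats each rival — Frank (3–0), Carol (2–1), Alice (2–1) — so Eve is the Condorcet winner.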